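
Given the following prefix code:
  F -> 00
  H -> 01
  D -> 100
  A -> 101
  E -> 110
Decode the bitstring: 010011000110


Decoding step by step:
Bits 01 -> H
Bits 00 -> F
Bits 110 -> E
Bits 00 -> F
Bits 110 -> E


Decoded message: HFEFE


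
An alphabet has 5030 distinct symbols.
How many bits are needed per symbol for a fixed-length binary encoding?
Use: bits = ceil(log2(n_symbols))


log2(5030) = 12.2963
Bracket: 2^12 = 4096 < 5030 <= 2^13 = 8192
So ceil(log2(5030)) = 13

bits = ceil(log2(5030)) = ceil(12.2963) = 13 bits


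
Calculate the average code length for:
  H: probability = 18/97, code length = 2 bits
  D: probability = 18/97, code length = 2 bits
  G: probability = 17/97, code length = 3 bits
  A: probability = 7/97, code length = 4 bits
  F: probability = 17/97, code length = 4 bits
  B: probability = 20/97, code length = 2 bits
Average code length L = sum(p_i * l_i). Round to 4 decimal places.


Weighted contributions p_i * l_i:
  H: (18/97) * 2 = 36/97
  D: (18/97) * 2 = 36/97
  G: (17/97) * 3 = 51/97
  A: (7/97) * 4 = 28/97
  F: (17/97) * 4 = 68/97
  B: (20/97) * 2 = 40/97
Sum = (36 + 36 + 51 + 28 + 68 + 40)/97 = 259/97

L = 259/97 = 2.6701 bits/symbol


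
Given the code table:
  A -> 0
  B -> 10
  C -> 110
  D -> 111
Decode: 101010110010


Decoding:
10 -> B
10 -> B
10 -> B
110 -> C
0 -> A
10 -> B


Result: BBBCAB


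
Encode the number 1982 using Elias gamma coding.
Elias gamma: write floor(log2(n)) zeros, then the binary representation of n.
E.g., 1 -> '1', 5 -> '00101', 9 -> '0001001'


num_bits = floor(log2(1982)) + 1 = 11
leading_zeros = num_bits - 1 = 10
binary(1982) = 11110111110

Elias gamma(1982) = '0000000000' + '11110111110' = 000000000011110111110 (21 bits)


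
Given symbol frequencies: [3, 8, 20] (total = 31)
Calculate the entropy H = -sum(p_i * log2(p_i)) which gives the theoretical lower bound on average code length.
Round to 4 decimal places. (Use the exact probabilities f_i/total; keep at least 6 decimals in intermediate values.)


Per-symbol terms -p_i * log2(p_i) with p_i = f_i/31:
  p = 3/31 = 0.096774: log2(p) = -3.369234, -p*log2(p) = 0.326055
  p = 8/31 = 0.258065: log2(p) = -1.954196, -p*log2(p) = 0.504309
  p = 20/31 = 0.645161: log2(p) = -0.632268, -p*log2(p) = 0.407915
H = 0.326055 + 0.504309 + 0.407915 = 1.238279

H = 1.2383 bits/symbol


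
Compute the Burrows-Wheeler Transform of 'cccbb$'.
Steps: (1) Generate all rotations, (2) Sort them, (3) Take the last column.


Rotations (sorted):
  0: $cccbb -> last char: b
  1: b$cccb -> last char: b
  2: bb$ccc -> last char: c
  3: cbb$cc -> last char: c
  4: ccbb$c -> last char: c
  5: cccbb$ -> last char: $


BWT = bbccc$


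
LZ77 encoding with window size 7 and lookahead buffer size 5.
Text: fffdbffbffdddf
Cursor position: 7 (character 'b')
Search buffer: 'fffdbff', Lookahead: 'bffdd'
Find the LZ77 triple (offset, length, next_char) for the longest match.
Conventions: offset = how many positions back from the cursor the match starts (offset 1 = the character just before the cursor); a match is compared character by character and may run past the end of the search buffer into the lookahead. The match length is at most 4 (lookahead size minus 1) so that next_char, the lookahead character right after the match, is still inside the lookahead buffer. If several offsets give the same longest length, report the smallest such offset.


Try each offset into the search buffer:
  offset=1 (pos 6, char 'f'): match length 0
  offset=2 (pos 5, char 'f'): match length 0
  offset=3 (pos 4, char 'b'): match length 3
  offset=4 (pos 3, char 'd'): match length 0
  offset=5 (pos 2, char 'f'): match length 0
  offset=6 (pos 1, char 'f'): match length 0
  offset=7 (pos 0, char 'f'): match length 0
Longest match has length 3 at offset 3.
next_char = character at position 7 + 3 = 10 -> 'd'

Best match: offset=3, length=3 (matching 'bff' starting at position 4)
LZ77 triple: (3, 3, 'd')


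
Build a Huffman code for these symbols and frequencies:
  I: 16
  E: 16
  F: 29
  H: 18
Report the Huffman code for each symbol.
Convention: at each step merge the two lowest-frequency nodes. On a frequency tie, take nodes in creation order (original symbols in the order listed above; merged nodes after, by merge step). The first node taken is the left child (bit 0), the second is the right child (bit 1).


Huffman tree construction:
Step 1: Merge I(16) + E(16) = 32
Step 2: Merge H(18) + F(29) = 47
Step 3: Merge (I+E)(32) + (H+F)(47) = 79
Read each symbol's code off the tree from the root (left child = 0, right child = 1).

Codes:
  I: 00 (length 2)
  E: 01 (length 2)
  F: 11 (length 2)
  H: 10 (length 2)
Average code length: 158/79 = 2.0000 bits/symbol


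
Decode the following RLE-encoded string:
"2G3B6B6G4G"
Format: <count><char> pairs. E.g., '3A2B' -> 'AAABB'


Expanding each <count><char> pair:
  2G -> 'GG'
  3B -> 'BBB'
  6B -> 'BBBBBB'
  6G -> 'GGGGGG'
  4G -> 'GGGG'

Decoded = GGBBBBBBBBBGGGGGGGGGG


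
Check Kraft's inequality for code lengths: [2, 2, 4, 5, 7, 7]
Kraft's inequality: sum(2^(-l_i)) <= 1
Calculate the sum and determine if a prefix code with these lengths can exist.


Sum = 2^(-2) + 2^(-2) + 2^(-4) + 2^(-5) + 2^(-7) + 2^(-7)
    = 0.25 + 0.25 + 0.0625 + 0.03125 + 0.0078125 + 0.0078125
    = 78/128 = 0.609375
Since 0.609375 <= 1, Kraft's inequality IS satisfied.
A prefix code with these lengths CAN exist.

Kraft sum = 0.609375. Satisfied.


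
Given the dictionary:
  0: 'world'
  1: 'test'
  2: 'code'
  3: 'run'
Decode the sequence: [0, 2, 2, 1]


Look up each index in the dictionary:
  0 -> 'world'
  2 -> 'code'
  2 -> 'code'
  1 -> 'test'

Decoded: "world code code test"


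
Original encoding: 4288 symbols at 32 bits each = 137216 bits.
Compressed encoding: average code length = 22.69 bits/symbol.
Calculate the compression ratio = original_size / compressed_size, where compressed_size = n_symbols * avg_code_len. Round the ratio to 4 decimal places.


original_size = n_symbols * orig_bits = 4288 * 32 = 137216 bits
compressed_size = n_symbols * avg_code_len = 4288 * 22.69 = 97294.72 bits
ratio = original_size / compressed_size = 137216 / 97294.72 = 1.4103

Compression ratio = 1.4103


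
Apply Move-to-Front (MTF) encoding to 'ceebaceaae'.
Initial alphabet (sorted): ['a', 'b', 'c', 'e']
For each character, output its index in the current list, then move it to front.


MTF encoding:
'c': index 2 in ['a', 'b', 'c', 'e'] -> ['c', 'a', 'b', 'e']
'e': index 3 in ['c', 'a', 'b', 'e'] -> ['e', 'c', 'a', 'b']
'e': index 0 in ['e', 'c', 'a', 'b'] -> ['e', 'c', 'a', 'b']
'b': index 3 in ['e', 'c', 'a', 'b'] -> ['b', 'e', 'c', 'a']
'a': index 3 in ['b', 'e', 'c', 'a'] -> ['a', 'b', 'e', 'c']
'c': index 3 in ['a', 'b', 'e', 'c'] -> ['c', 'a', 'b', 'e']
'e': index 3 in ['c', 'a', 'b', 'e'] -> ['e', 'c', 'a', 'b']
'a': index 2 in ['e', 'c', 'a', 'b'] -> ['a', 'e', 'c', 'b']
'a': index 0 in ['a', 'e', 'c', 'b'] -> ['a', 'e', 'c', 'b']
'e': index 1 in ['a', 'e', 'c', 'b'] -> ['e', 'a', 'c', 'b']


Output: [2, 3, 0, 3, 3, 3, 3, 2, 0, 1]


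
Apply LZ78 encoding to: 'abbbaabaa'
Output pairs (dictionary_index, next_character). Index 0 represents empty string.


LZ78 encoding steps:
Dictionary: {0: ''}
Step 1: w='' (idx 0), next='a' -> output (0, 'a'), add 'a' as idx 1
Step 2: w='' (idx 0), next='b' -> output (0, 'b'), add 'b' as idx 2
Step 3: w='b' (idx 2), next='b' -> output (2, 'b'), add 'bb' as idx 3
Step 4: w='a' (idx 1), next='a' -> output (1, 'a'), add 'aa' as idx 4
Step 5: w='b' (idx 2), next='a' -> output (2, 'a'), add 'ba' as idx 5
Step 6: w='a' (idx 1), end of input -> output (1, '')


Encoded: [(0, 'a'), (0, 'b'), (2, 'b'), (1, 'a'), (2, 'a'), (1, '')]


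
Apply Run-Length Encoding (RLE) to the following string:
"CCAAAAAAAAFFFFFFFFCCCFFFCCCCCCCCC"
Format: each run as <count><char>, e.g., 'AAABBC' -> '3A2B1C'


Scanning runs left to right:
  i=0: run of 'C' x 2 -> '2C'
  i=2: run of 'A' x 8 -> '8A'
  i=10: run of 'F' x 8 -> '8F'
  i=18: run of 'C' x 3 -> '3C'
  i=21: run of 'F' x 3 -> '3F'
  i=24: run of 'C' x 9 -> '9C'

RLE = 2C8A8F3C3F9C


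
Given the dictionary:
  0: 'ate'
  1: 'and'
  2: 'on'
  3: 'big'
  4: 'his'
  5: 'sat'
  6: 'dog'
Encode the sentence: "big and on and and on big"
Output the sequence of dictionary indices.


Look up each word in the dictionary:
  'big' -> 3
  'and' -> 1
  'on' -> 2
  'and' -> 1
  'and' -> 1
  'on' -> 2
  'big' -> 3

Encoded: [3, 1, 2, 1, 1, 2, 3]


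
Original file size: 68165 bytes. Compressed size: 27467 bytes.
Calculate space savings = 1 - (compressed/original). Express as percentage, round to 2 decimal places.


ratio = compressed/original = 27467/68165 = 0.402949
savings = 1 - ratio = 1 - 0.402949 = 0.597051
as a percentage: 0.597051 * 100 = 59.71%

Space savings = 1 - 27467/68165 = 59.71%


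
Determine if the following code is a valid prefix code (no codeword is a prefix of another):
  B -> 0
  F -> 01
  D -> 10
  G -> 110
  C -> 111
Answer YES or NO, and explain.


Checking each pair (does one codeword prefix another?):
  B='0' vs F='01': prefix -- VIOLATION

NO -- this is NOT a valid prefix code. B (0) is a prefix of F (01).


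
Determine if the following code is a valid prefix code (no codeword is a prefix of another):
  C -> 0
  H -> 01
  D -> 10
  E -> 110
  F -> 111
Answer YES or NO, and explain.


Checking each pair (does one codeword prefix another?):
  C='0' vs H='01': prefix -- VIOLATION

NO -- this is NOT a valid prefix code. C (0) is a prefix of H (01).


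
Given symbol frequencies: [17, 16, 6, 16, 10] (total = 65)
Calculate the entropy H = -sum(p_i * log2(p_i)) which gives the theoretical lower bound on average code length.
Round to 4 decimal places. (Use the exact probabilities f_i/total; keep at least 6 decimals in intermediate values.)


Per-symbol terms -p_i * log2(p_i) with p_i = f_i/65:
  p = 17/65 = 0.261538: log2(p) = -1.934905, -p*log2(p) = 0.506052
  p = 16/65 = 0.246154: log2(p) = -2.022368, -p*log2(p) = 0.497814
  p = 6/65 = 0.092308: log2(p) = -3.437405, -p*log2(p) = 0.317299
  p = 16/65 = 0.246154: log2(p) = -2.022368, -p*log2(p) = 0.497814
  p = 10/65 = 0.153846: log2(p) = -2.700440, -p*log2(p) = 0.415452
H = 0.506052 + 0.497814 + 0.317299 + 0.497814 + 0.415452 = 2.234431

H = 2.2344 bits/symbol


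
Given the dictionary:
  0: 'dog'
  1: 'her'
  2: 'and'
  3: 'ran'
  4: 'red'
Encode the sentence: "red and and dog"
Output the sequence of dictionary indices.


Look up each word in the dictionary:
  'red' -> 4
  'and' -> 2
  'and' -> 2
  'dog' -> 0

Encoded: [4, 2, 2, 0]


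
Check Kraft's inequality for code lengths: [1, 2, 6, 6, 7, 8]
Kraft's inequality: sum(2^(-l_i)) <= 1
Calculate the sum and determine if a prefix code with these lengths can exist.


Sum = 2^(-1) + 2^(-2) + 2^(-6) + 2^(-6) + 2^(-7) + 2^(-8)
    = 0.5 + 0.25 + 0.015625 + 0.015625 + 0.0078125 + 0.00390625
    = 203/256 = 0.79296875
Since 0.79296875 <= 1, Kraft's inequality IS satisfied.
A prefix code with these lengths CAN exist.

Kraft sum = 0.79296875. Satisfied.


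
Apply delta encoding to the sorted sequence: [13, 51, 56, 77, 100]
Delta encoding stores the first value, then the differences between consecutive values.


First value: 13
Deltas:
  51 - 13 = 38
  56 - 51 = 5
  77 - 56 = 21
  100 - 77 = 23


Delta encoded: [13, 38, 5, 21, 23]


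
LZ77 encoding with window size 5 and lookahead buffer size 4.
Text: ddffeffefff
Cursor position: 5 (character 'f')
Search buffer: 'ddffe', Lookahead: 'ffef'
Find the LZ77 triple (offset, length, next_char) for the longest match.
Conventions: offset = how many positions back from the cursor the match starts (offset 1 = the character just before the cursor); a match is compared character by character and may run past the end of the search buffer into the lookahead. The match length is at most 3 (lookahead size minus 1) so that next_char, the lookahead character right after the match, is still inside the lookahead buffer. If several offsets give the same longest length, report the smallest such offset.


Try each offset into the search buffer:
  offset=1 (pos 4, char 'e'): match length 0
  offset=2 (pos 3, char 'f'): match length 1
  offset=3 (pos 2, char 'f'): match length 3
  offset=4 (pos 1, char 'd'): match length 0
  offset=5 (pos 0, char 'd'): match length 0
Longest match has length 3 at offset 3.
next_char = character at position 5 + 3 = 8 -> 'f'

Best match: offset=3, length=3 (matching 'ffe' starting at position 2)
LZ77 triple: (3, 3, 'f')


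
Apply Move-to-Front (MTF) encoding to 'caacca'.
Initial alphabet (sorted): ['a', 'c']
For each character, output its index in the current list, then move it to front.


MTF encoding:
'c': index 1 in ['a', 'c'] -> ['c', 'a']
'a': index 1 in ['c', 'a'] -> ['a', 'c']
'a': index 0 in ['a', 'c'] -> ['a', 'c']
'c': index 1 in ['a', 'c'] -> ['c', 'a']
'c': index 0 in ['c', 'a'] -> ['c', 'a']
'a': index 1 in ['c', 'a'] -> ['a', 'c']


Output: [1, 1, 0, 1, 0, 1]


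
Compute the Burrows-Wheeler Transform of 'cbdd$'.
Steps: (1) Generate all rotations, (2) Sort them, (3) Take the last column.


Rotations (sorted):
  0: $cbdd -> last char: d
  1: bdd$c -> last char: c
  2: cbdd$ -> last char: $
  3: d$cbd -> last char: d
  4: dd$cb -> last char: b


BWT = dc$db


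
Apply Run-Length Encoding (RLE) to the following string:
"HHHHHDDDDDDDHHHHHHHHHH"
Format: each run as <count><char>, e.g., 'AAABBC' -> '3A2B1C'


Scanning runs left to right:
  i=0: run of 'H' x 5 -> '5H'
  i=5: run of 'D' x 7 -> '7D'
  i=12: run of 'H' x 10 -> '10H'

RLE = 5H7D10H


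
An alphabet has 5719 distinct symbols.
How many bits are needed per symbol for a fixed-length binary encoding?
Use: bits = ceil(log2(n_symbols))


log2(5719) = 12.4815
Bracket: 2^12 = 4096 < 5719 <= 2^13 = 8192
So ceil(log2(5719)) = 13

bits = ceil(log2(5719)) = ceil(12.4815) = 13 bits


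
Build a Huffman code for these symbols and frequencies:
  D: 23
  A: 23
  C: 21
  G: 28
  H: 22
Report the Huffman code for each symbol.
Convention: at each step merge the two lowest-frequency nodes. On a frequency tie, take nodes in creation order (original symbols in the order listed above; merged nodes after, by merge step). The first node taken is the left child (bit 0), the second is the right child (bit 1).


Huffman tree construction:
Step 1: Merge C(21) + H(22) = 43
Step 2: Merge D(23) + A(23) = 46
Step 3: Merge G(28) + (C+H)(43) = 71
Step 4: Merge (D+A)(46) + (G+(C+H))(71) = 117
Read each symbol's code off the tree from the root (left child = 0, right child = 1).

Codes:
  D: 00 (length 2)
  A: 01 (length 2)
  C: 110 (length 3)
  G: 10 (length 2)
  H: 111 (length 3)
Average code length: 277/117 = 2.3675 bits/symbol


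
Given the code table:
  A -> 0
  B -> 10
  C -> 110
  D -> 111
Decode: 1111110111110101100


Decoding:
111 -> D
111 -> D
0 -> A
111 -> D
110 -> C
10 -> B
110 -> C
0 -> A


Result: DDADCBCA


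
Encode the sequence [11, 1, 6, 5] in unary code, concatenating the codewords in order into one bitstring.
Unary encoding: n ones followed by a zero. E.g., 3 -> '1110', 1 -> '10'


Encode each number as n ones followed by a terminating 0:
  11 -> 111111111110 (12 bits)
  1 -> 10 (2 bits)
  6 -> 1111110 (7 bits)
  5 -> 111110 (6 bits)
Total length = 12 + 2 + 7 + 6 = 27 bits.

Unary([11, 1, 6, 5]) = 111111111110101111110111110 (27 bits)


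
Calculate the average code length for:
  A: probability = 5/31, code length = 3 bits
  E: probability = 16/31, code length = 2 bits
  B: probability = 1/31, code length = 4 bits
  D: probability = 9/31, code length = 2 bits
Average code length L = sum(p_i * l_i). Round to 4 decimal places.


Weighted contributions p_i * l_i:
  A: (5/31) * 3 = 15/31
  E: (16/31) * 2 = 32/31
  B: (1/31) * 4 = 4/31
  D: (9/31) * 2 = 18/31
Sum = (15 + 32 + 4 + 18)/31 = 69/31

L = 69/31 = 2.2258 bits/symbol


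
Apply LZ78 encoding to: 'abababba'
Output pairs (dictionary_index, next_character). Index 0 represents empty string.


LZ78 encoding steps:
Dictionary: {0: ''}
Step 1: w='' (idx 0), next='a' -> output (0, 'a'), add 'a' as idx 1
Step 2: w='' (idx 0), next='b' -> output (0, 'b'), add 'b' as idx 2
Step 3: w='a' (idx 1), next='b' -> output (1, 'b'), add 'ab' as idx 3
Step 4: w='ab' (idx 3), next='b' -> output (3, 'b'), add 'abb' as idx 4
Step 5: w='a' (idx 1), end of input -> output (1, '')


Encoded: [(0, 'a'), (0, 'b'), (1, 'b'), (3, 'b'), (1, '')]


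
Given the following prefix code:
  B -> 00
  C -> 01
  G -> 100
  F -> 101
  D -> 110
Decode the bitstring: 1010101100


Decoding step by step:
Bits 101 -> F
Bits 01 -> C
Bits 01 -> C
Bits 100 -> G


Decoded message: FCCG


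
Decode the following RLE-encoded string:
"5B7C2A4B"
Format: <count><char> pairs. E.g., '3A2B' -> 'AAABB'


Expanding each <count><char> pair:
  5B -> 'BBBBB'
  7C -> 'CCCCCCC'
  2A -> 'AA'
  4B -> 'BBBB'

Decoded = BBBBBCCCCCCCAABBBB


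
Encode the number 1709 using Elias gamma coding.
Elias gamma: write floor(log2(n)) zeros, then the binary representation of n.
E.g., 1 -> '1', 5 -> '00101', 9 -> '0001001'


num_bits = floor(log2(1709)) + 1 = 11
leading_zeros = num_bits - 1 = 10
binary(1709) = 11010101101

Elias gamma(1709) = '0000000000' + '11010101101' = 000000000011010101101 (21 bits)


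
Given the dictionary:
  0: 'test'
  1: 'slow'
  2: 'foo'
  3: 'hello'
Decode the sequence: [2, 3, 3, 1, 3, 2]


Look up each index in the dictionary:
  2 -> 'foo'
  3 -> 'hello'
  3 -> 'hello'
  1 -> 'slow'
  3 -> 'hello'
  2 -> 'foo'

Decoded: "foo hello hello slow hello foo"


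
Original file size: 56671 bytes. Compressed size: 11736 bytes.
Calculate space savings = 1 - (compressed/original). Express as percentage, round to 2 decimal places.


ratio = compressed/original = 11736/56671 = 0.20709
savings = 1 - ratio = 1 - 0.20709 = 0.79291
as a percentage: 0.79291 * 100 = 79.29%

Space savings = 1 - 11736/56671 = 79.29%


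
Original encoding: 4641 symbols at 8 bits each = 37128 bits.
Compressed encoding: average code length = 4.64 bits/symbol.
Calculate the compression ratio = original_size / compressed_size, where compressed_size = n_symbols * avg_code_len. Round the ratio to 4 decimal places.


original_size = n_symbols * orig_bits = 4641 * 8 = 37128 bits
compressed_size = n_symbols * avg_code_len = 4641 * 4.64 = 21534.24 bits
ratio = original_size / compressed_size = 37128 / 21534.24 = 1.7241

Compression ratio = 1.7241


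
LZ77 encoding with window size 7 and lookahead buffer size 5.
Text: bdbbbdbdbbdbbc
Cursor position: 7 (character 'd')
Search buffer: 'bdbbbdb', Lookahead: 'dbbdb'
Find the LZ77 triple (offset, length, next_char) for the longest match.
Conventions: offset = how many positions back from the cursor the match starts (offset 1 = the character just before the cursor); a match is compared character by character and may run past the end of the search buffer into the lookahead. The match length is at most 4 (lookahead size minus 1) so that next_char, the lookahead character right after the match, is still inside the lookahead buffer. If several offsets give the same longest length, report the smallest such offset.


Try each offset into the search buffer:
  offset=1 (pos 6, char 'b'): match length 0
  offset=2 (pos 5, char 'd'): match length 2
  offset=3 (pos 4, char 'b'): match length 0
  offset=4 (pos 3, char 'b'): match length 0
  offset=5 (pos 2, char 'b'): match length 0
  offset=6 (pos 1, char 'd'): match length 3
  offset=7 (pos 0, char 'b'): match length 0
Longest match has length 3 at offset 6.
next_char = character at position 7 + 3 = 10 -> 'd'

Best match: offset=6, length=3 (matching 'dbb' starting at position 1)
LZ77 triple: (6, 3, 'd')


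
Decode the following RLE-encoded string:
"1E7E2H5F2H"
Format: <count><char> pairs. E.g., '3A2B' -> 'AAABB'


Expanding each <count><char> pair:
  1E -> 'E'
  7E -> 'EEEEEEE'
  2H -> 'HH'
  5F -> 'FFFFF'
  2H -> 'HH'

Decoded = EEEEEEEEHHFFFFFHH


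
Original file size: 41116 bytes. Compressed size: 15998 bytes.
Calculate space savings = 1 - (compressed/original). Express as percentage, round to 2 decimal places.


ratio = compressed/original = 15998/41116 = 0.389094
savings = 1 - ratio = 1 - 0.389094 = 0.610906
as a percentage: 0.610906 * 100 = 61.09%

Space savings = 1 - 15998/41116 = 61.09%


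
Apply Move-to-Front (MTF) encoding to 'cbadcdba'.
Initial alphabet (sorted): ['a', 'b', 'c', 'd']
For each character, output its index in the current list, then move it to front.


MTF encoding:
'c': index 2 in ['a', 'b', 'c', 'd'] -> ['c', 'a', 'b', 'd']
'b': index 2 in ['c', 'a', 'b', 'd'] -> ['b', 'c', 'a', 'd']
'a': index 2 in ['b', 'c', 'a', 'd'] -> ['a', 'b', 'c', 'd']
'd': index 3 in ['a', 'b', 'c', 'd'] -> ['d', 'a', 'b', 'c']
'c': index 3 in ['d', 'a', 'b', 'c'] -> ['c', 'd', 'a', 'b']
'd': index 1 in ['c', 'd', 'a', 'b'] -> ['d', 'c', 'a', 'b']
'b': index 3 in ['d', 'c', 'a', 'b'] -> ['b', 'd', 'c', 'a']
'a': index 3 in ['b', 'd', 'c', 'a'] -> ['a', 'b', 'd', 'c']


Output: [2, 2, 2, 3, 3, 1, 3, 3]


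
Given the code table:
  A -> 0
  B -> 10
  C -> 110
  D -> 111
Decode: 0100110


Decoding:
0 -> A
10 -> B
0 -> A
110 -> C


Result: ABAC


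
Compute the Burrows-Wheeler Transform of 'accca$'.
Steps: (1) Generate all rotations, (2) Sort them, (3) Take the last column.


Rotations (sorted):
  0: $accca -> last char: a
  1: a$accc -> last char: c
  2: accca$ -> last char: $
  3: ca$acc -> last char: c
  4: cca$ac -> last char: c
  5: ccca$a -> last char: a


BWT = ac$cca


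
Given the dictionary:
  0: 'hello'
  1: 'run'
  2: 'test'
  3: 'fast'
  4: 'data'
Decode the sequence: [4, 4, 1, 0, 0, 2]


Look up each index in the dictionary:
  4 -> 'data'
  4 -> 'data'
  1 -> 'run'
  0 -> 'hello'
  0 -> 'hello'
  2 -> 'test'

Decoded: "data data run hello hello test"


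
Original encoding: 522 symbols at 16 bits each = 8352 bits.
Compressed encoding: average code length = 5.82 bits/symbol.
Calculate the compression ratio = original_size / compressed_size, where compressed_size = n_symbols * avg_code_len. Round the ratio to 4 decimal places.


original_size = n_symbols * orig_bits = 522 * 16 = 8352 bits
compressed_size = n_symbols * avg_code_len = 522 * 5.82 = 3038.04 bits
ratio = original_size / compressed_size = 8352 / 3038.04 = 2.7491

Compression ratio = 2.7491


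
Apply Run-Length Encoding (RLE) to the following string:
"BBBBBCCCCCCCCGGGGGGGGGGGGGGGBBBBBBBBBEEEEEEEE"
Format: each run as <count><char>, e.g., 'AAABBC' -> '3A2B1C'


Scanning runs left to right:
  i=0: run of 'B' x 5 -> '5B'
  i=5: run of 'C' x 8 -> '8C'
  i=13: run of 'G' x 15 -> '15G'
  i=28: run of 'B' x 9 -> '9B'
  i=37: run of 'E' x 8 -> '8E'

RLE = 5B8C15G9B8E


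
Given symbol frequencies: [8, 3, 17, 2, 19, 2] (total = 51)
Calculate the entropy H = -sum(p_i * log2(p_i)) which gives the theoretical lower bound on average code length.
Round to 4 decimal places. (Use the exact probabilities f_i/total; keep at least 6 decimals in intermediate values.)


Per-symbol terms -p_i * log2(p_i) with p_i = f_i/51:
  p = 8/51 = 0.156863: log2(p) = -2.672425, -p*log2(p) = 0.419204
  p = 3/51 = 0.058824: log2(p) = -4.087463, -p*log2(p) = 0.240439
  p = 17/51 = 0.333333: log2(p) = -1.584963, -p*log2(p) = 0.528321
  p = 2/51 = 0.039216: log2(p) = -4.672425, -p*log2(p) = 0.183232
  p = 19/51 = 0.372549: log2(p) = -1.424498, -p*log2(p) = 0.530695
  p = 2/51 = 0.039216: log2(p) = -4.672425, -p*log2(p) = 0.183232
H = 0.419204 + 0.240439 + 0.528321 + 0.183232 + 0.530695 + 0.183232 = 2.085123

H = 2.0851 bits/symbol


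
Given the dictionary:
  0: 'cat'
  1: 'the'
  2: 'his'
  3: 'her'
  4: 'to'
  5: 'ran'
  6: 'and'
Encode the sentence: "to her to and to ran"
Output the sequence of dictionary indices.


Look up each word in the dictionary:
  'to' -> 4
  'her' -> 3
  'to' -> 4
  'and' -> 6
  'to' -> 4
  'ran' -> 5

Encoded: [4, 3, 4, 6, 4, 5]


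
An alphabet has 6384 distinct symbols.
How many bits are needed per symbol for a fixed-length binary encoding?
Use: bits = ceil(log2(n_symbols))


log2(6384) = 12.6402
Bracket: 2^12 = 4096 < 6384 <= 2^13 = 8192
So ceil(log2(6384)) = 13

bits = ceil(log2(6384)) = ceil(12.6402) = 13 bits


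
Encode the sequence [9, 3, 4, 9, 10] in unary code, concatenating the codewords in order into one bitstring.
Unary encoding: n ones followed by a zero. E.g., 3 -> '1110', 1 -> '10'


Encode each number as n ones followed by a terminating 0:
  9 -> 1111111110 (10 bits)
  3 -> 1110 (4 bits)
  4 -> 11110 (5 bits)
  9 -> 1111111110 (10 bits)
  10 -> 11111111110 (11 bits)
Total length = 10 + 4 + 5 + 10 + 11 = 40 bits.

Unary([9, 3, 4, 9, 10]) = 1111111110111011110111111111011111111110 (40 bits)


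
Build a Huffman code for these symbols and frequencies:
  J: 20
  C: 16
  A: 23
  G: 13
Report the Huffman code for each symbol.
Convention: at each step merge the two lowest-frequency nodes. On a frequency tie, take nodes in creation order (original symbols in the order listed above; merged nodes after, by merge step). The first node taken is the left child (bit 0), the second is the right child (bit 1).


Huffman tree construction:
Step 1: Merge G(13) + C(16) = 29
Step 2: Merge J(20) + A(23) = 43
Step 3: Merge (G+C)(29) + (J+A)(43) = 72
Read each symbol's code off the tree from the root (left child = 0, right child = 1).

Codes:
  J: 10 (length 2)
  C: 01 (length 2)
  A: 11 (length 2)
  G: 00 (length 2)
Average code length: 144/72 = 2.0000 bits/symbol


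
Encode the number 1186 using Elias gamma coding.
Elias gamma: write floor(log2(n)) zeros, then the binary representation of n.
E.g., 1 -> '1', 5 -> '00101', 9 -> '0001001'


num_bits = floor(log2(1186)) + 1 = 11
leading_zeros = num_bits - 1 = 10
binary(1186) = 10010100010

Elias gamma(1186) = '0000000000' + '10010100010' = 000000000010010100010 (21 bits)


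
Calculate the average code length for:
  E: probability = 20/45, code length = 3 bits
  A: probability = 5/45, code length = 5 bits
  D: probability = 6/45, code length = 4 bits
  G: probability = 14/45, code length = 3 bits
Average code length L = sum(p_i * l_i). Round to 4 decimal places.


Weighted contributions p_i * l_i:
  E: (20/45) * 3 = 60/45
  A: (5/45) * 5 = 25/45
  D: (6/45) * 4 = 24/45
  G: (14/45) * 3 = 42/45
Sum = (60 + 25 + 24 + 42)/45 = 151/45

L = 151/45 = 3.3556 bits/symbol


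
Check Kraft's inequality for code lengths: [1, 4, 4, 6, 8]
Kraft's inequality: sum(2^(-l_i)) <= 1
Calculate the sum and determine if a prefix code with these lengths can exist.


Sum = 2^(-1) + 2^(-4) + 2^(-4) + 2^(-6) + 2^(-8)
    = 0.5 + 0.0625 + 0.0625 + 0.015625 + 0.00390625
    = 165/256 = 0.64453125
Since 0.64453125 <= 1, Kraft's inequality IS satisfied.
A prefix code with these lengths CAN exist.

Kraft sum = 0.64453125. Satisfied.


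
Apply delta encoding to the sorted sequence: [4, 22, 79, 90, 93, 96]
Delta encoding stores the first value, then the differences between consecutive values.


First value: 4
Deltas:
  22 - 4 = 18
  79 - 22 = 57
  90 - 79 = 11
  93 - 90 = 3
  96 - 93 = 3


Delta encoded: [4, 18, 57, 11, 3, 3]


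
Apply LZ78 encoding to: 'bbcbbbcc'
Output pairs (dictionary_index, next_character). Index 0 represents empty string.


LZ78 encoding steps:
Dictionary: {0: ''}
Step 1: w='' (idx 0), next='b' -> output (0, 'b'), add 'b' as idx 1
Step 2: w='b' (idx 1), next='c' -> output (1, 'c'), add 'bc' as idx 2
Step 3: w='b' (idx 1), next='b' -> output (1, 'b'), add 'bb' as idx 3
Step 4: w='bc' (idx 2), next='c' -> output (2, 'c'), add 'bcc' as idx 4


Encoded: [(0, 'b'), (1, 'c'), (1, 'b'), (2, 'c')]


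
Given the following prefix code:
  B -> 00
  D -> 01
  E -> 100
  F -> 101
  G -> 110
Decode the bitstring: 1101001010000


Decoding step by step:
Bits 110 -> G
Bits 100 -> E
Bits 101 -> F
Bits 00 -> B
Bits 00 -> B


Decoded message: GEFBB


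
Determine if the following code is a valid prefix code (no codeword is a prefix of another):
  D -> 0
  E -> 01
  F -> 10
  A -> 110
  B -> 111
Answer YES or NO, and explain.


Checking each pair (does one codeword prefix another?):
  D='0' vs E='01': prefix -- VIOLATION

NO -- this is NOT a valid prefix code. D (0) is a prefix of E (01).


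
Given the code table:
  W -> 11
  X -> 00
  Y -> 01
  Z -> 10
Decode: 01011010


Decoding:
01 -> Y
01 -> Y
10 -> Z
10 -> Z


Result: YYZZ


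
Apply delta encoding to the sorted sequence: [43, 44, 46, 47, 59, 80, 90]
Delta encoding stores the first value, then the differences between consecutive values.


First value: 43
Deltas:
  44 - 43 = 1
  46 - 44 = 2
  47 - 46 = 1
  59 - 47 = 12
  80 - 59 = 21
  90 - 80 = 10


Delta encoded: [43, 1, 2, 1, 12, 21, 10]


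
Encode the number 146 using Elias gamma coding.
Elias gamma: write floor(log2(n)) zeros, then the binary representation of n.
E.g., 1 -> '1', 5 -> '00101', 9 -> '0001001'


num_bits = floor(log2(146)) + 1 = 8
leading_zeros = num_bits - 1 = 7
binary(146) = 10010010

Elias gamma(146) = '0000000' + '10010010' = 000000010010010 (15 bits)


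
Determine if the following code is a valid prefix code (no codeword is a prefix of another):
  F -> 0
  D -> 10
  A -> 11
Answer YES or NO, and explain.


Checking each pair (does one codeword prefix another?):
  F='0' vs D='10': no prefix
  F='0' vs A='11': no prefix
  D='10' vs F='0': no prefix
  D='10' vs A='11': no prefix
  A='11' vs F='0': no prefix
  A='11' vs D='10': no prefix
No violation found over all pairs.

YES -- this is a valid prefix code. No codeword is a prefix of any other codeword.


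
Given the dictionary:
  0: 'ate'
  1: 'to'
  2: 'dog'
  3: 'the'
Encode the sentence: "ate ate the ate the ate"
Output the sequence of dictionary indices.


Look up each word in the dictionary:
  'ate' -> 0
  'ate' -> 0
  'the' -> 3
  'ate' -> 0
  'the' -> 3
  'ate' -> 0

Encoded: [0, 0, 3, 0, 3, 0]


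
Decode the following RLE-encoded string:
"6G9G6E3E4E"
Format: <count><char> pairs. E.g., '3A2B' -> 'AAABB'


Expanding each <count><char> pair:
  6G -> 'GGGGGG'
  9G -> 'GGGGGGGGG'
  6E -> 'EEEEEE'
  3E -> 'EEE'
  4E -> 'EEEE'

Decoded = GGGGGGGGGGGGGGGEEEEEEEEEEEEE


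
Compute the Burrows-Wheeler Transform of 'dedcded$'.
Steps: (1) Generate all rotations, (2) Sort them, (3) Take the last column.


Rotations (sorted):
  0: $dedcded -> last char: d
  1: cded$ded -> last char: d
  2: d$dedcde -> last char: e
  3: dcded$de -> last char: e
  4: ded$dedc -> last char: c
  5: dedcded$ -> last char: $
  6: ed$dedcd -> last char: d
  7: edcded$d -> last char: d


BWT = ddeec$dd


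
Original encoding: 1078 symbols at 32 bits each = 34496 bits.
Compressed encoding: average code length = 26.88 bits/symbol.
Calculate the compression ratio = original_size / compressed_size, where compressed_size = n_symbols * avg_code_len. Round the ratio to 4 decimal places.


original_size = n_symbols * orig_bits = 1078 * 32 = 34496 bits
compressed_size = n_symbols * avg_code_len = 1078 * 26.88 = 28976.64 bits
ratio = original_size / compressed_size = 34496 / 28976.64 = 1.1905

Compression ratio = 1.1905


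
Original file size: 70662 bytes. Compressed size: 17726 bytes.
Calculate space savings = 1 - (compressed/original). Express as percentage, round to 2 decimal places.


ratio = compressed/original = 17726/70662 = 0.250856
savings = 1 - ratio = 1 - 0.250856 = 0.749144
as a percentage: 0.749144 * 100 = 74.91%

Space savings = 1 - 17726/70662 = 74.91%


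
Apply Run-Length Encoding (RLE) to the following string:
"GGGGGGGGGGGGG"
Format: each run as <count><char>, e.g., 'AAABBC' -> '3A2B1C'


Scanning runs left to right:
  i=0: run of 'G' x 13 -> '13G'

RLE = 13G


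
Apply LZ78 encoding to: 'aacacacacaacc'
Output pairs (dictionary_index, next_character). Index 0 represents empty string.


LZ78 encoding steps:
Dictionary: {0: ''}
Step 1: w='' (idx 0), next='a' -> output (0, 'a'), add 'a' as idx 1
Step 2: w='a' (idx 1), next='c' -> output (1, 'c'), add 'ac' as idx 2
Step 3: w='ac' (idx 2), next='a' -> output (2, 'a'), add 'aca' as idx 3
Step 4: w='' (idx 0), next='c' -> output (0, 'c'), add 'c' as idx 4
Step 5: w='aca' (idx 3), next='a' -> output (3, 'a'), add 'acaa' as idx 5
Step 6: w='c' (idx 4), next='c' -> output (4, 'c'), add 'cc' as idx 6


Encoded: [(0, 'a'), (1, 'c'), (2, 'a'), (0, 'c'), (3, 'a'), (4, 'c')]


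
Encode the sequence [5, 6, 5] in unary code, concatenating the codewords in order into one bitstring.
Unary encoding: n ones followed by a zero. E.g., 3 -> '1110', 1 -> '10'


Encode each number as n ones followed by a terminating 0:
  5 -> 111110 (6 bits)
  6 -> 1111110 (7 bits)
  5 -> 111110 (6 bits)
Total length = 6 + 7 + 6 = 19 bits.

Unary([5, 6, 5]) = 1111101111110111110 (19 bits)


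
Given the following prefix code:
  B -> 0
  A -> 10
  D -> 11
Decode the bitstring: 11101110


Decoding step by step:
Bits 11 -> D
Bits 10 -> A
Bits 11 -> D
Bits 10 -> A


Decoded message: DADA


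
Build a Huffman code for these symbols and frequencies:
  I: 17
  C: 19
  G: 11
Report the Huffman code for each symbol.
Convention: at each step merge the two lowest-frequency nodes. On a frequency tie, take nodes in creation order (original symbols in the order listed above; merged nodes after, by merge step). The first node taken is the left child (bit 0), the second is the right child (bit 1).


Huffman tree construction:
Step 1: Merge G(11) + I(17) = 28
Step 2: Merge C(19) + (G+I)(28) = 47
Read each symbol's code off the tree from the root (left child = 0, right child = 1).

Codes:
  I: 11 (length 2)
  C: 0 (length 1)
  G: 10 (length 2)
Average code length: 75/47 = 1.5957 bits/symbol


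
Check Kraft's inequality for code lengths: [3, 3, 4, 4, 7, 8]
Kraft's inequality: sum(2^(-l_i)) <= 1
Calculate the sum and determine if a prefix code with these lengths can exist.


Sum = 2^(-3) + 2^(-3) + 2^(-4) + 2^(-4) + 2^(-7) + 2^(-8)
    = 0.125 + 0.125 + 0.0625 + 0.0625 + 0.0078125 + 0.00390625
    = 99/256 = 0.38671875
Since 0.38671875 <= 1, Kraft's inequality IS satisfied.
A prefix code with these lengths CAN exist.

Kraft sum = 0.38671875. Satisfied.


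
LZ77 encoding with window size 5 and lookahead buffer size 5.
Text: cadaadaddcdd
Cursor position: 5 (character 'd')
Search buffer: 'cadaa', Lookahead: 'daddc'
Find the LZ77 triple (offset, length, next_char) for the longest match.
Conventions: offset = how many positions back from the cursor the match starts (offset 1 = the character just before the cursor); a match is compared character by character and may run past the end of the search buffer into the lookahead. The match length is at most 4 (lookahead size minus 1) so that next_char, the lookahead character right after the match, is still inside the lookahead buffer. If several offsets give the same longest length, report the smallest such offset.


Try each offset into the search buffer:
  offset=1 (pos 4, char 'a'): match length 0
  offset=2 (pos 3, char 'a'): match length 0
  offset=3 (pos 2, char 'd'): match length 2
  offset=4 (pos 1, char 'a'): match length 0
  offset=5 (pos 0, char 'c'): match length 0
Longest match has length 2 at offset 3.
next_char = character at position 5 + 2 = 7 -> 'd'

Best match: offset=3, length=2 (matching 'da' starting at position 2)
LZ77 triple: (3, 2, 'd')


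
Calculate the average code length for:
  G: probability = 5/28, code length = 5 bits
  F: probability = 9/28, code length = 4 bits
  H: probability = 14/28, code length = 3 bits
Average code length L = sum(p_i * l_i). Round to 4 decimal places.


Weighted contributions p_i * l_i:
  G: (5/28) * 5 = 25/28
  F: (9/28) * 4 = 36/28
  H: (14/28) * 3 = 42/28
Sum = (25 + 36 + 42)/28 = 103/28

L = 103/28 = 3.6786 bits/symbol


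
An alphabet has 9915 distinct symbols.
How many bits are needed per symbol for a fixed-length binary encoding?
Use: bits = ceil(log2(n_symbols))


log2(9915) = 13.2754
Bracket: 2^13 = 8192 < 9915 <= 2^14 = 16384
So ceil(log2(9915)) = 14

bits = ceil(log2(9915)) = ceil(13.2754) = 14 bits


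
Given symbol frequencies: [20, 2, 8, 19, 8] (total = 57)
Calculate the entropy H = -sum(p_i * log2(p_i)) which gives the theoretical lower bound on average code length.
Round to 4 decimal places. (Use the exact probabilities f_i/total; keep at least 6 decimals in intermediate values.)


Per-symbol terms -p_i * log2(p_i) with p_i = f_i/57:
  p = 20/57 = 0.350877: log2(p) = -1.510962, -p*log2(p) = 0.530162
  p = 2/57 = 0.035088: log2(p) = -4.832890, -p*log2(p) = 0.169575
  p = 8/57 = 0.140351: log2(p) = -2.832890, -p*log2(p) = 0.397599
  p = 19/57 = 0.333333: log2(p) = -1.584963, -p*log2(p) = 0.528321
  p = 8/57 = 0.140351: log2(p) = -2.832890, -p*log2(p) = 0.397599
H = 0.530162 + 0.169575 + 0.397599 + 0.528321 + 0.397599 = 2.023256

H = 2.0233 bits/symbol


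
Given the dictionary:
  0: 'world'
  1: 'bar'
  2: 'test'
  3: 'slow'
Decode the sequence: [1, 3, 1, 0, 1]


Look up each index in the dictionary:
  1 -> 'bar'
  3 -> 'slow'
  1 -> 'bar'
  0 -> 'world'
  1 -> 'bar'

Decoded: "bar slow bar world bar"


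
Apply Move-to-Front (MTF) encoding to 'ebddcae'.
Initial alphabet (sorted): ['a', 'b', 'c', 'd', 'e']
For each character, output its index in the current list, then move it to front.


MTF encoding:
'e': index 4 in ['a', 'b', 'c', 'd', 'e'] -> ['e', 'a', 'b', 'c', 'd']
'b': index 2 in ['e', 'a', 'b', 'c', 'd'] -> ['b', 'e', 'a', 'c', 'd']
'd': index 4 in ['b', 'e', 'a', 'c', 'd'] -> ['d', 'b', 'e', 'a', 'c']
'd': index 0 in ['d', 'b', 'e', 'a', 'c'] -> ['d', 'b', 'e', 'a', 'c']
'c': index 4 in ['d', 'b', 'e', 'a', 'c'] -> ['c', 'd', 'b', 'e', 'a']
'a': index 4 in ['c', 'd', 'b', 'e', 'a'] -> ['a', 'c', 'd', 'b', 'e']
'e': index 4 in ['a', 'c', 'd', 'b', 'e'] -> ['e', 'a', 'c', 'd', 'b']


Output: [4, 2, 4, 0, 4, 4, 4]


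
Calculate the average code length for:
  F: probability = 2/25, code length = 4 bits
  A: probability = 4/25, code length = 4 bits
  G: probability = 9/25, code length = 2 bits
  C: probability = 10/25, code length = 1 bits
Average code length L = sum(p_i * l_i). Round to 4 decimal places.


Weighted contributions p_i * l_i:
  F: (2/25) * 4 = 8/25
  A: (4/25) * 4 = 16/25
  G: (9/25) * 2 = 18/25
  C: (10/25) * 1 = 10/25
Sum = (8 + 16 + 18 + 10)/25 = 52/25

L = 52/25 = 2.0800 bits/symbol


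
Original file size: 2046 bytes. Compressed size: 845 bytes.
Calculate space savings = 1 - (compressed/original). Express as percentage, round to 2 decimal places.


ratio = compressed/original = 845/2046 = 0.413001
savings = 1 - ratio = 1 - 0.413001 = 0.586999
as a percentage: 0.586999 * 100 = 58.7%

Space savings = 1 - 845/2046 = 58.7%


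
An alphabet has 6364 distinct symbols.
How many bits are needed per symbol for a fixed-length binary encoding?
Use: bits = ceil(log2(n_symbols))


log2(6364) = 12.6357
Bracket: 2^12 = 4096 < 6364 <= 2^13 = 8192
So ceil(log2(6364)) = 13

bits = ceil(log2(6364)) = ceil(12.6357) = 13 bits


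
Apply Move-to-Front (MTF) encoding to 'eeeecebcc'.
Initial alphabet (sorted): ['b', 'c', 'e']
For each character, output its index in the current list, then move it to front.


MTF encoding:
'e': index 2 in ['b', 'c', 'e'] -> ['e', 'b', 'c']
'e': index 0 in ['e', 'b', 'c'] -> ['e', 'b', 'c']
'e': index 0 in ['e', 'b', 'c'] -> ['e', 'b', 'c']
'e': index 0 in ['e', 'b', 'c'] -> ['e', 'b', 'c']
'c': index 2 in ['e', 'b', 'c'] -> ['c', 'e', 'b']
'e': index 1 in ['c', 'e', 'b'] -> ['e', 'c', 'b']
'b': index 2 in ['e', 'c', 'b'] -> ['b', 'e', 'c']
'c': index 2 in ['b', 'e', 'c'] -> ['c', 'b', 'e']
'c': index 0 in ['c', 'b', 'e'] -> ['c', 'b', 'e']


Output: [2, 0, 0, 0, 2, 1, 2, 2, 0]


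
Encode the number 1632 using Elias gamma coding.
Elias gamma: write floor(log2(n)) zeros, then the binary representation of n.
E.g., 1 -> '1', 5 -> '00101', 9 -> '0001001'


num_bits = floor(log2(1632)) + 1 = 11
leading_zeros = num_bits - 1 = 10
binary(1632) = 11001100000

Elias gamma(1632) = '0000000000' + '11001100000' = 000000000011001100000 (21 bits)


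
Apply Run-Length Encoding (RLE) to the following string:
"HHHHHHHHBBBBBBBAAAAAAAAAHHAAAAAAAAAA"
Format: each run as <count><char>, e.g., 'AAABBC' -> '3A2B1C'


Scanning runs left to right:
  i=0: run of 'H' x 8 -> '8H'
  i=8: run of 'B' x 7 -> '7B'
  i=15: run of 'A' x 9 -> '9A'
  i=24: run of 'H' x 2 -> '2H'
  i=26: run of 'A' x 10 -> '10A'

RLE = 8H7B9A2H10A
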